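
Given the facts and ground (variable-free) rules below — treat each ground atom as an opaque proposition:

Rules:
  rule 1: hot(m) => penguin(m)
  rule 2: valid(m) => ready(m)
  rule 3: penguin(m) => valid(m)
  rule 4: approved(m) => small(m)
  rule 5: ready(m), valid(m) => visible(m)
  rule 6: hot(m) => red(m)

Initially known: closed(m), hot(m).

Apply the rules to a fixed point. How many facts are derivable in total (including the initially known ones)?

7

Round 1 — rule 1, rule 6, derive penguin(m), red(m).
Round 2 — rule 3, derive valid(m).
Round 3 — rule 2, derive ready(m).
Round 4 — rule 5, derive visible(m).
Closure: {closed(m), hot(m), penguin(m), ready(m), red(m), valid(m), visible(m)} — 7 facts.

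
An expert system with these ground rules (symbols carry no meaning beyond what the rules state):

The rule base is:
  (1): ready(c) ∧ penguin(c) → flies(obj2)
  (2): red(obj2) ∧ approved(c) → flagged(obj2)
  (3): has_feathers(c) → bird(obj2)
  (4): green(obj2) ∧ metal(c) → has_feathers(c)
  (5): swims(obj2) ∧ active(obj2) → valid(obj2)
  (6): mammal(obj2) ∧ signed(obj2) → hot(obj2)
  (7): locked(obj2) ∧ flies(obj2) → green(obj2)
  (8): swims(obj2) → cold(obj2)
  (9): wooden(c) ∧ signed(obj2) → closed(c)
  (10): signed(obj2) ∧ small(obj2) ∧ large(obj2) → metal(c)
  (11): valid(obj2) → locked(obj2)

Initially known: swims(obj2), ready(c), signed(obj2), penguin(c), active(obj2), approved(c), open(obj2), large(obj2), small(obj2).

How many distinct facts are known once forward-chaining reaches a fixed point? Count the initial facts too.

Round 1 — (1), (5), (8), (10), derive flies(obj2), valid(obj2), cold(obj2), metal(c).
Round 2 — (11), derive locked(obj2).
Round 3 — (7), derive green(obj2).
Round 4 — (4), derive has_feathers(c).
Round 5 — (3), derive bird(obj2).
Closure: {active(obj2), approved(c), bird(obj2), cold(obj2), flies(obj2), green(obj2), has_feathers(c), large(obj2), locked(obj2), metal(c), open(obj2), penguin(c), ready(c), signed(obj2), small(obj2), swims(obj2), valid(obj2)} — 17 facts.

17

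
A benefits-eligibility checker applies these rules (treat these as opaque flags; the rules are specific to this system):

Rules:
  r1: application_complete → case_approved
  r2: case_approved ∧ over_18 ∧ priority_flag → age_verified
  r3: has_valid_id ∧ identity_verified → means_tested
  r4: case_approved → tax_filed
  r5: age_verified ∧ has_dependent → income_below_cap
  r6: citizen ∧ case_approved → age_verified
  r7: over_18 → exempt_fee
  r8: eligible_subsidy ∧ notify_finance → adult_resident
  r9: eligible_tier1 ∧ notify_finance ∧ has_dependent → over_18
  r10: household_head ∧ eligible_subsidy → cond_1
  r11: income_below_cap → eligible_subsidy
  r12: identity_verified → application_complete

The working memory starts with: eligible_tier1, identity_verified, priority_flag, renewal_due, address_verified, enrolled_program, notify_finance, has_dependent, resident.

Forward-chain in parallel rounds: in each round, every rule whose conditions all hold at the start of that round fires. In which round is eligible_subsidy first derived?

Round 1: r9 [eligible_tier1 ∧ notify_finance ∧ has_dependent → over_18]; r12 [identity_verified → application_complete]. Adds over_18, application_complete.
Round 2: r1 [application_complete → case_approved]; r7 [over_18 → exempt_fee]. Adds case_approved, exempt_fee.
Round 3: r2 [case_approved ∧ over_18 ∧ priority_flag → age_verified]; r4 [case_approved → tax_filed]. Adds age_verified, tax_filed.
Round 4: r5 [age_verified ∧ has_dependent → income_below_cap]. Adds income_below_cap.
Round 5: r11 [income_below_cap → eligible_subsidy]. Adds eligible_subsidy.
eligible_subsidy first appears in round 5.

5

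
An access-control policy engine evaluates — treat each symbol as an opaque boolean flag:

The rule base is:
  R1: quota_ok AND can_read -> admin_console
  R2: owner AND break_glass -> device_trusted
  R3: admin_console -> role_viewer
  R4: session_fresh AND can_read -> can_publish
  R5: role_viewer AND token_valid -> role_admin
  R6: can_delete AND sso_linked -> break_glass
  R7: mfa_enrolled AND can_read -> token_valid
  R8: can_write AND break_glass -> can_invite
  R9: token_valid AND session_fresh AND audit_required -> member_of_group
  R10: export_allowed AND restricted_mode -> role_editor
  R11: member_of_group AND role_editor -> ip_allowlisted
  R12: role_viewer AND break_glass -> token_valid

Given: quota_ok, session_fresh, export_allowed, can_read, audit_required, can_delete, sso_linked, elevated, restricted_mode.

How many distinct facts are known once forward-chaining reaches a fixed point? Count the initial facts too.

18

Round 1: R1 [quota_ok AND can_read -> admin_console]; R4 [session_fresh AND can_read -> can_publish]; R6 [can_delete AND sso_linked -> break_glass]; R10 [export_allowed AND restricted_mode -> role_editor]. New: admin_console, can_publish, break_glass, role_editor.
Round 2: R3 [admin_console -> role_viewer]. New: role_viewer.
Round 3: R12 [role_viewer AND break_glass -> token_valid]. New: token_valid.
Round 4: R5 [role_viewer AND token_valid -> role_admin]; R9 [token_valid AND session_fresh AND audit_required -> member_of_group]. New: role_admin, member_of_group.
Round 5: R11 [member_of_group AND role_editor -> ip_allowlisted]. New: ip_allowlisted.
Closure: {admin_console, audit_required, break_glass, can_delete, can_publish, can_read, elevated, export_allowed, ip_allowlisted, member_of_group, quota_ok, restricted_mode, role_admin, role_editor, role_viewer, session_fresh, sso_linked, token_valid} — 18 facts.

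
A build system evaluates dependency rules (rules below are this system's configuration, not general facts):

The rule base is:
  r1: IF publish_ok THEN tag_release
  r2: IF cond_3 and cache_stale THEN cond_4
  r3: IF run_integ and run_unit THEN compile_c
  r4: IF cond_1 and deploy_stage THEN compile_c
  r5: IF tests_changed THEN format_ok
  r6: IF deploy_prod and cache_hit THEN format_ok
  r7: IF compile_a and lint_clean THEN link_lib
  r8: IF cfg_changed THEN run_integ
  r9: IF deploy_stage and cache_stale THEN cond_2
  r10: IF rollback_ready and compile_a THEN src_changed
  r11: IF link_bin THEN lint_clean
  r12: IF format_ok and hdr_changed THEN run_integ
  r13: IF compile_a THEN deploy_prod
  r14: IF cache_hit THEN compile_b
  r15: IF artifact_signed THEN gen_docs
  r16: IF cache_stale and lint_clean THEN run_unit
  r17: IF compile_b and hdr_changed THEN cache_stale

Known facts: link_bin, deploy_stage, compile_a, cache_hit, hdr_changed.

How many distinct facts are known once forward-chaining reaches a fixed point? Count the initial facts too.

15

Round 1: r11 [IF link_bin THEN lint_clean]; r13 [IF compile_a THEN deploy_prod]; r14 [IF cache_hit THEN compile_b]. New: lint_clean, deploy_prod, compile_b.
Round 2: r6 [IF deploy_prod and cache_hit THEN format_ok]; r7 [IF compile_a and lint_clean THEN link_lib]; r17 [IF compile_b and hdr_changed THEN cache_stale]. New: format_ok, link_lib, cache_stale.
Round 3: r9 [IF deploy_stage and cache_stale THEN cond_2]; r12 [IF format_ok and hdr_changed THEN run_integ]; r16 [IF cache_stale and lint_clean THEN run_unit]. New: cond_2, run_integ, run_unit.
Round 4: r3 [IF run_integ and run_unit THEN compile_c]. New: compile_c.
Closure: {cache_hit, cache_stale, compile_a, compile_b, compile_c, cond_2, deploy_prod, deploy_stage, format_ok, hdr_changed, link_bin, link_lib, lint_clean, run_integ, run_unit} — 15 facts.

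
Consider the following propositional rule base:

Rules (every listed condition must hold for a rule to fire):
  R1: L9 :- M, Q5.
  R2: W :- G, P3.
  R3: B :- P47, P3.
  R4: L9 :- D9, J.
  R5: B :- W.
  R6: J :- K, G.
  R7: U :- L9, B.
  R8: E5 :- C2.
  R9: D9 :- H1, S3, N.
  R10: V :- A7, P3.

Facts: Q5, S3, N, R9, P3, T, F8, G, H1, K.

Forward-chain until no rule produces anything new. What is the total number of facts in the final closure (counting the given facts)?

16

Round 1: R2 [W :- G, P3.]; R6 [J :- K, G.]; R9 [D9 :- H1, S3, N.]. New: W, J, D9.
Round 2: R4 [L9 :- D9, J.]; R5 [B :- W.]. New: L9, B.
Round 3: R7 [U :- L9, B.]. New: U.
Closure: {B, D9, F8, G, H1, J, K, L9, N, P3, Q5, R9, S3, T, U, W} — 16 facts.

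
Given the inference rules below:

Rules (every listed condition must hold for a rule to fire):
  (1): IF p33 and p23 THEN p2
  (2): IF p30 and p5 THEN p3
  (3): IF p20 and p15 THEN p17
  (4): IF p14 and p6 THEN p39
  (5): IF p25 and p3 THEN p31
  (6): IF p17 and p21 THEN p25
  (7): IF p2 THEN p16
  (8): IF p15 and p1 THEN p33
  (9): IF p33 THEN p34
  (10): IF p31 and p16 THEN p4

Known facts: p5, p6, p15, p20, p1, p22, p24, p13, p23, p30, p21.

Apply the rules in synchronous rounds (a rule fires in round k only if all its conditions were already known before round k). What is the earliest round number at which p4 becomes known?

4

[1] (2) [IF p30 and p5 THEN p3]; (3) [IF p20 and p15 THEN p17]; (8) [IF p15 and p1 THEN p33]. ⇒ new: p3, p17, p33.
[2] (1) [IF p33 and p23 THEN p2]; (6) [IF p17 and p21 THEN p25]; (9) [IF p33 THEN p34]. ⇒ new: p2, p25, p34.
[3] (5) [IF p25 and p3 THEN p31]; (7) [IF p2 THEN p16]. ⇒ new: p31, p16.
[4] (10) [IF p31 and p16 THEN p4]. ⇒ new: p4.
p4 first appears in round 4.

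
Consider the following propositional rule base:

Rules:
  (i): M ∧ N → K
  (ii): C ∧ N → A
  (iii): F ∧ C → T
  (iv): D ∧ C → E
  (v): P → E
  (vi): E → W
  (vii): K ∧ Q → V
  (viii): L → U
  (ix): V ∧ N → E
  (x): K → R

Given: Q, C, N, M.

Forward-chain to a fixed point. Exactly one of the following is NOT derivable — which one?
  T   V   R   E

T

Round 1: (i) [M ∧ N → K]; (ii) [C ∧ N → A]. Adds K, A.
Round 2: (vii) [K ∧ Q → V]; (x) [K → R]. Adds V, R.
Round 3: (ix) [V ∧ N → E]. Adds E.
Round 4: (vi) [E → W]. Adds W.
Derived: V (round 2), E (round 3), R (round 2). T never appears in any round.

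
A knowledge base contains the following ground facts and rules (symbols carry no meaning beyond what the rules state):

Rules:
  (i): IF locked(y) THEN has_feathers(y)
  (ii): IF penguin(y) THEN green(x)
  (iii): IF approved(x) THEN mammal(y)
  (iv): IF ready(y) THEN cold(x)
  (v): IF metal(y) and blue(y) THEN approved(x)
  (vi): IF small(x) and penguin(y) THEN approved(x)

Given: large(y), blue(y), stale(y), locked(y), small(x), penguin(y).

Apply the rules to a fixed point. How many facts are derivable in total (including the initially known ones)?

10

Round 1: (i) [IF locked(y) THEN has_feathers(y)]; (ii) [IF penguin(y) THEN green(x)]; (vi) [IF small(x) and penguin(y) THEN approved(x)]. Adds has_feathers(y), green(x), approved(x).
Round 2: (iii) [IF approved(x) THEN mammal(y)]. Adds mammal(y).
Closure: {approved(x), blue(y), green(x), has_feathers(y), large(y), locked(y), mammal(y), penguin(y), small(x), stale(y)} — 10 facts.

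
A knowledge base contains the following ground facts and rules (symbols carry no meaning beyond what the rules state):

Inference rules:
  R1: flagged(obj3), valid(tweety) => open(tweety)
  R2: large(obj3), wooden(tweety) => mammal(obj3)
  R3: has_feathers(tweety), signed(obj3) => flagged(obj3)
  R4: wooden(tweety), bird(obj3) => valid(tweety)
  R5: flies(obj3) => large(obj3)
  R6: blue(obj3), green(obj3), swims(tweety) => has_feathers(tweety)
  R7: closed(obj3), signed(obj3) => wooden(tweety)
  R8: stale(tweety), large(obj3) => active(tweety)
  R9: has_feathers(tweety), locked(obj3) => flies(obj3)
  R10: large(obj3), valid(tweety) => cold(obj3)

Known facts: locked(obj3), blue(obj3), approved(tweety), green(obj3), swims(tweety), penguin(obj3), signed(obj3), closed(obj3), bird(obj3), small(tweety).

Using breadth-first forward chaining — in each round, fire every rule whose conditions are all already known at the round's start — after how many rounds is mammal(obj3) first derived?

4

Round 1: R6 [blue(obj3), green(obj3), swims(tweety) => has_feathers(tweety)]; R7 [closed(obj3), signed(obj3) => wooden(tweety)]. New: has_feathers(tweety), wooden(tweety).
Round 2: R3 [has_feathers(tweety), signed(obj3) => flagged(obj3)]; R4 [wooden(tweety), bird(obj3) => valid(tweety)]; R9 [has_feathers(tweety), locked(obj3) => flies(obj3)]. New: flagged(obj3), valid(tweety), flies(obj3).
Round 3: R1 [flagged(obj3), valid(tweety) => open(tweety)]; R5 [flies(obj3) => large(obj3)]. New: open(tweety), large(obj3).
Round 4: R2 [large(obj3), wooden(tweety) => mammal(obj3)]; R10 [large(obj3), valid(tweety) => cold(obj3)]. New: mammal(obj3), cold(obj3).
mammal(obj3) first appears in round 4.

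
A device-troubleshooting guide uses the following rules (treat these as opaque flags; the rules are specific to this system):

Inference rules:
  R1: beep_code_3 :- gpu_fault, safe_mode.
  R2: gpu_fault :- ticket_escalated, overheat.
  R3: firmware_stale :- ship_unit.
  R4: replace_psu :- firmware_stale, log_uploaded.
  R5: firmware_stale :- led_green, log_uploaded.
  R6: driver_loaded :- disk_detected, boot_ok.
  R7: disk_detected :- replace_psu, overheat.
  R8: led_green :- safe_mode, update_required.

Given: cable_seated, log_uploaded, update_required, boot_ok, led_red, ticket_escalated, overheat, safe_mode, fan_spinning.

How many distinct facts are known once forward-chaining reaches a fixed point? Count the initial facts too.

[1] R2 [gpu_fault :- ticket_escalated, overheat.]; R8 [led_green :- safe_mode, update_required.]. ⇒ new: gpu_fault, led_green.
[2] R1 [beep_code_3 :- gpu_fault, safe_mode.]; R5 [firmware_stale :- led_green, log_uploaded.]. ⇒ new: beep_code_3, firmware_stale.
[3] R4 [replace_psu :- firmware_stale, log_uploaded.]. ⇒ new: replace_psu.
[4] R7 [disk_detected :- replace_psu, overheat.]. ⇒ new: disk_detected.
[5] R6 [driver_loaded :- disk_detected, boot_ok.]. ⇒ new: driver_loaded.
Closure: {beep_code_3, boot_ok, cable_seated, disk_detected, driver_loaded, fan_spinning, firmware_stale, gpu_fault, led_green, led_red, log_uploaded, overheat, replace_psu, safe_mode, ticket_escalated, update_required} — 16 facts.

16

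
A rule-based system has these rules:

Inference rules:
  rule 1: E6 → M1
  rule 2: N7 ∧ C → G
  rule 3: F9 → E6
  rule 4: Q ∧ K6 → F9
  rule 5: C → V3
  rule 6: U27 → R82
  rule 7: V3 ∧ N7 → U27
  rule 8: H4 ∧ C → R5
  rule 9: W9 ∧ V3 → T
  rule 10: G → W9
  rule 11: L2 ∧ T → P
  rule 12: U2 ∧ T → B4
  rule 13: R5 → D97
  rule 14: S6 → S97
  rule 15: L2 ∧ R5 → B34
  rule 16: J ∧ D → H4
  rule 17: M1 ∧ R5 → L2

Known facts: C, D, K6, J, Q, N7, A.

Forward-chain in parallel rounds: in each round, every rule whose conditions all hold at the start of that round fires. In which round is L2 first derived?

Round 1: rule 2 [N7 ∧ C → G]; rule 4 [Q ∧ K6 → F9]; rule 5 [C → V3]; rule 16 [J ∧ D → H4]. New: G, F9, V3, H4.
Round 2: rule 3 [F9 → E6]; rule 7 [V3 ∧ N7 → U27]; rule 8 [H4 ∧ C → R5]; rule 10 [G → W9]. New: E6, U27, R5, W9.
Round 3: rule 1 [E6 → M1]; rule 6 [U27 → R82]; rule 9 [W9 ∧ V3 → T]; rule 13 [R5 → D97]. New: M1, R82, T, D97.
Round 4: rule 17 [M1 ∧ R5 → L2]. New: L2.
L2 first appears in round 4.

4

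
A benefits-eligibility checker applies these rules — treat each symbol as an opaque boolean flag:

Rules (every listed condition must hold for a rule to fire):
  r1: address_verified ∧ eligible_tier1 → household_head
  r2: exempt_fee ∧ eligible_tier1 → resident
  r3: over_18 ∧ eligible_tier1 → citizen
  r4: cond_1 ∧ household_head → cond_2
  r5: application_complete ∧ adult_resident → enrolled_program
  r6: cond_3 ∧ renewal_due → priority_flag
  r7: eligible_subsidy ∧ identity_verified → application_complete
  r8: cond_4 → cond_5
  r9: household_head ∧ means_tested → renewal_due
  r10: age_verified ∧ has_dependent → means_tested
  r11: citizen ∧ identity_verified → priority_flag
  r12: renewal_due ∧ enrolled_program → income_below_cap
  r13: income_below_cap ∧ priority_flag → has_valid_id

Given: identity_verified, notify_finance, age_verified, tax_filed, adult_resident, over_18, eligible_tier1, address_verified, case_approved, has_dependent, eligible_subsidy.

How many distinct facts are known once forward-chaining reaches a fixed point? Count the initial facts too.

20

Round 1: r1 [address_verified ∧ eligible_tier1 → household_head]; r3 [over_18 ∧ eligible_tier1 → citizen]; r7 [eligible_subsidy ∧ identity_verified → application_complete]; r10 [age_verified ∧ has_dependent → means_tested]. Adds household_head, citizen, application_complete, means_tested.
Round 2: r5 [application_complete ∧ adult_resident → enrolled_program]; r9 [household_head ∧ means_tested → renewal_due]; r11 [citizen ∧ identity_verified → priority_flag]. Adds enrolled_program, renewal_due, priority_flag.
Round 3: r12 [renewal_due ∧ enrolled_program → income_below_cap]. Adds income_below_cap.
Round 4: r13 [income_below_cap ∧ priority_flag → has_valid_id]. Adds has_valid_id.
Closure: {address_verified, adult_resident, age_verified, application_complete, case_approved, citizen, eligible_subsidy, eligible_tier1, enrolled_program, has_dependent, has_valid_id, household_head, identity_verified, income_below_cap, means_tested, notify_finance, over_18, priority_flag, renewal_due, tax_filed} — 20 facts.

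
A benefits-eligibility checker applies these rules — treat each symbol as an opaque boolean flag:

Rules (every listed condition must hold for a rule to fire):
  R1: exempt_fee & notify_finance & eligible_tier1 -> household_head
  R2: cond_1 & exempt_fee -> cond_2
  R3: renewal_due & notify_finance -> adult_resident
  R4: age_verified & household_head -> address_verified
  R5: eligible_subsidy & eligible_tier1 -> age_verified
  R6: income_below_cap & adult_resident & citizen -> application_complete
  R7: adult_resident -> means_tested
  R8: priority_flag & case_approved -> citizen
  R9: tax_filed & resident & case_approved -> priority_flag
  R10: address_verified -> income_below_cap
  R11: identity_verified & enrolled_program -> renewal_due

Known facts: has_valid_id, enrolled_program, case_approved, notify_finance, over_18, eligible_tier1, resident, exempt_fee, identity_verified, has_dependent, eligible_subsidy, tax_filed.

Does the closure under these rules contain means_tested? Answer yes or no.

Round 1 — R1, R5, R9, R11, derive household_head, age_verified, priority_flag, renewal_due.
Round 2 — R3, R4, R8, derive adult_resident, address_verified, citizen.
Round 3 — R7, R10, derive means_tested, income_below_cap.
Round 4 — R6, derive application_complete.
means_tested appears in round 3, so it is derivable.

yes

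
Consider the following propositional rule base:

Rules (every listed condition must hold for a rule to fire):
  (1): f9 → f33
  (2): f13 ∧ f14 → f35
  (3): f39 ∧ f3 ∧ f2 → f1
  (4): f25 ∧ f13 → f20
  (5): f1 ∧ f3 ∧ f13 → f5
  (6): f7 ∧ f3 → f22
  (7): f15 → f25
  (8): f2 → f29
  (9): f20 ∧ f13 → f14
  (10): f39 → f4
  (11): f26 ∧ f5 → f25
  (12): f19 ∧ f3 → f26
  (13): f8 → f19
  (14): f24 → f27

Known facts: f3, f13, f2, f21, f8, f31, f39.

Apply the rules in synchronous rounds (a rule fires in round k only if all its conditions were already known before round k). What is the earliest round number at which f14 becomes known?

5

[1] (3) [f39 ∧ f3 ∧ f2 → f1]; (8) [f2 → f29]; (10) [f39 → f4]; (13) [f8 → f19]. ⇒ new: f1, f29, f4, f19.
[2] (5) [f1 ∧ f3 ∧ f13 → f5]; (12) [f19 ∧ f3 → f26]. ⇒ new: f5, f26.
[3] (11) [f26 ∧ f5 → f25]. ⇒ new: f25.
[4] (4) [f25 ∧ f13 → f20]. ⇒ new: f20.
[5] (9) [f20 ∧ f13 → f14]. ⇒ new: f14.
f14 first appears in round 5.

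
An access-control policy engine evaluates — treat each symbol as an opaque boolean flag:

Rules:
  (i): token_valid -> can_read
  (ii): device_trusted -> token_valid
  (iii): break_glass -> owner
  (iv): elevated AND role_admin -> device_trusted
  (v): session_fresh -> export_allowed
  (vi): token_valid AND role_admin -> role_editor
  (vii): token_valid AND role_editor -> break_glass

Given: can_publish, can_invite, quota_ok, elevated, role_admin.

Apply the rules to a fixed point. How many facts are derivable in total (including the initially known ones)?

11

Round 1 — (iv), derive device_trusted.
Round 2 — (ii), derive token_valid.
Round 3 — (i), (vi), derive can_read, role_editor.
Round 4 — (vii), derive break_glass.
Round 5 — (iii), derive owner.
Closure: {break_glass, can_invite, can_publish, can_read, device_trusted, elevated, owner, quota_ok, role_admin, role_editor, token_valid} — 11 facts.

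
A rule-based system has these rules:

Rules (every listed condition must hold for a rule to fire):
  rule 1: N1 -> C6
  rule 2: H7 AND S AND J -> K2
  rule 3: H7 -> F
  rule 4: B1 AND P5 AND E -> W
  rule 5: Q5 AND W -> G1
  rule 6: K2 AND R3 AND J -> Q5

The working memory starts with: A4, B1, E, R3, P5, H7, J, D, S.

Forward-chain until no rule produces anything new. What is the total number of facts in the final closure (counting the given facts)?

14

[1] rule 2 [H7 AND S AND J -> K2]; rule 3 [H7 -> F]; rule 4 [B1 AND P5 AND E -> W]. ⇒ new: K2, F, W.
[2] rule 6 [K2 AND R3 AND J -> Q5]. ⇒ new: Q5.
[3] rule 5 [Q5 AND W -> G1]. ⇒ new: G1.
Closure: {A4, B1, D, E, F, G1, H7, J, K2, P5, Q5, R3, S, W} — 14 facts.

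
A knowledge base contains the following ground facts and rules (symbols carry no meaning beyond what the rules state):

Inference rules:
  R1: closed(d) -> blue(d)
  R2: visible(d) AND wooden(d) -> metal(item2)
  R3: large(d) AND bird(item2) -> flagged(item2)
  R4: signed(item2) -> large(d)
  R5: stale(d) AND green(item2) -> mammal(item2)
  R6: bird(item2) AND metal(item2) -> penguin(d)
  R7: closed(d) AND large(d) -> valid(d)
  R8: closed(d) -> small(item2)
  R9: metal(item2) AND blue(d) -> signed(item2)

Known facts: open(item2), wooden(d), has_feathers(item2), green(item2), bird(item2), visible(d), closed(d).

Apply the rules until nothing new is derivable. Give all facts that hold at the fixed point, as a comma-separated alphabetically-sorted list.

[1] R1 [closed(d) -> blue(d)]; R2 [visible(d) AND wooden(d) -> metal(item2)]; R8 [closed(d) -> small(item2)]. ⇒ new: blue(d), metal(item2), small(item2).
[2] R6 [bird(item2) AND metal(item2) -> penguin(d)]; R9 [metal(item2) AND blue(d) -> signed(item2)]. ⇒ new: penguin(d), signed(item2).
[3] R4 [signed(item2) -> large(d)]. ⇒ new: large(d).
[4] R3 [large(d) AND bird(item2) -> flagged(item2)]; R7 [closed(d) AND large(d) -> valid(d)]. ⇒ new: flagged(item2), valid(d).

bird(item2), blue(d), closed(d), flagged(item2), green(item2), has_feathers(item2), large(d), metal(item2), open(item2), penguin(d), signed(item2), small(item2), valid(d), visible(d), wooden(d)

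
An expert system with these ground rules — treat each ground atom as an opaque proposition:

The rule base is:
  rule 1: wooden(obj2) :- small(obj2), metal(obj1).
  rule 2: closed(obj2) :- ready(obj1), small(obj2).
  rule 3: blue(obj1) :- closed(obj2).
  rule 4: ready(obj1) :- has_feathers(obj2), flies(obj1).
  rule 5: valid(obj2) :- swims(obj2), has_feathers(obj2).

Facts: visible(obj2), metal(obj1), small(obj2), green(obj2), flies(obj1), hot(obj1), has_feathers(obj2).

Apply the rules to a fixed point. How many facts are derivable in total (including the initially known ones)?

Round 1 fires rule 1, rule 4, giving wooden(obj2), ready(obj1).
Round 2 fires rule 2, giving closed(obj2).
Round 3 fires rule 3, giving blue(obj1).
Closure: {blue(obj1), closed(obj2), flies(obj1), green(obj2), has_feathers(obj2), hot(obj1), metal(obj1), ready(obj1), small(obj2), visible(obj2), wooden(obj2)} — 11 facts.

11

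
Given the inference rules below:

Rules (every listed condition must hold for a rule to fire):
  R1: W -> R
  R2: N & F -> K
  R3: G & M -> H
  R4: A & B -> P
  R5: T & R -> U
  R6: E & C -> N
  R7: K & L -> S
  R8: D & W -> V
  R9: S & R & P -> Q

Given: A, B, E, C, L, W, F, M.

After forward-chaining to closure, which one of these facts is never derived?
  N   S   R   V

V

[1] R1 [W -> R]; R4 [A & B -> P]; R6 [E & C -> N]. ⇒ new: R, P, N.
[2] R2 [N & F -> K]. ⇒ new: K.
[3] R7 [K & L -> S]. ⇒ new: S.
[4] R9 [S & R & P -> Q]. ⇒ new: Q.
Derived: N (round 1), R (round 1), S (round 3). V never appears in any round.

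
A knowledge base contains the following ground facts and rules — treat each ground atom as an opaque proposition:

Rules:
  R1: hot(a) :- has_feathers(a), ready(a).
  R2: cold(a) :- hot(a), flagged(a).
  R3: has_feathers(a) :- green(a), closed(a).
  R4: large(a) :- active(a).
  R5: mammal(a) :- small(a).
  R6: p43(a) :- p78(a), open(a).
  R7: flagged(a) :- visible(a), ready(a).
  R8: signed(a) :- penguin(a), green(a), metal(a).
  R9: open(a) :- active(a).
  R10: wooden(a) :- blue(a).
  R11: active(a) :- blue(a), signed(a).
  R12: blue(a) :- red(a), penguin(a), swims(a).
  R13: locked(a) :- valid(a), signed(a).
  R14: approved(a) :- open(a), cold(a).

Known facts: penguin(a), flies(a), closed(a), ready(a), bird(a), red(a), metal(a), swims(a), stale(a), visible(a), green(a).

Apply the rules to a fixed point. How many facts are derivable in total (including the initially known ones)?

22

Round 1: R3 [has_feathers(a) :- green(a), closed(a).]; R7 [flagged(a) :- visible(a), ready(a).]; R8 [signed(a) :- penguin(a), green(a), metal(a).]; R12 [blue(a) :- red(a), penguin(a), swims(a).]. Adds has_feathers(a), flagged(a), signed(a), blue(a).
Round 2: R1 [hot(a) :- has_feathers(a), ready(a).]; R10 [wooden(a) :- blue(a).]; R11 [active(a) :- blue(a), signed(a).]. Adds hot(a), wooden(a), active(a).
Round 3: R2 [cold(a) :- hot(a), flagged(a).]; R4 [large(a) :- active(a).]; R9 [open(a) :- active(a).]. Adds cold(a), large(a), open(a).
Round 4: R14 [approved(a) :- open(a), cold(a).]. Adds approved(a).
Closure: {active(a), approved(a), bird(a), blue(a), closed(a), cold(a), flagged(a), flies(a), green(a), has_feathers(a), hot(a), large(a), metal(a), open(a), penguin(a), ready(a), red(a), signed(a), stale(a), swims(a), visible(a), wooden(a)} — 22 facts.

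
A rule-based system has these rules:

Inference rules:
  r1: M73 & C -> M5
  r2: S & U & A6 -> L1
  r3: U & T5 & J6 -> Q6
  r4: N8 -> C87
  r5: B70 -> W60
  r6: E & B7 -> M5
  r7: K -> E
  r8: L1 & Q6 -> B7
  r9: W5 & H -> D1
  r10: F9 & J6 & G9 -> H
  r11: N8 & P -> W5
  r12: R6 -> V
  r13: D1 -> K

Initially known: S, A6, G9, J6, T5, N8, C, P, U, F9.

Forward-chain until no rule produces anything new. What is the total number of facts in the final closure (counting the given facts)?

Round 1 — r2, r3, r4, r10, r11, derive L1, Q6, C87, H, W5.
Round 2 — r8, r9, derive B7, D1.
Round 3 — r13, derive K.
Round 4 — r7, derive E.
Round 5 — r6, derive M5.
Closure: {A6, B7, C, C87, D1, E, F9, G9, H, J6, K, L1, M5, N8, P, Q6, S, T5, U, W5} — 20 facts.

20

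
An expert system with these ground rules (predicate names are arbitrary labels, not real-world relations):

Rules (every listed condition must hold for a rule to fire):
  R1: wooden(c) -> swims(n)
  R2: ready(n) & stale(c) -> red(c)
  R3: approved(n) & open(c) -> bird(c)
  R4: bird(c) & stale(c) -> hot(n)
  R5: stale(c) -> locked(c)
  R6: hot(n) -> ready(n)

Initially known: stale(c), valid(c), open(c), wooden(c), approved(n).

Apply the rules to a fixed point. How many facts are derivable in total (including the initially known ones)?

[1] R1 [wooden(c) -> swims(n)]; R3 [approved(n) & open(c) -> bird(c)]; R5 [stale(c) -> locked(c)]. ⇒ new: swims(n), bird(c), locked(c).
[2] R4 [bird(c) & stale(c) -> hot(n)]. ⇒ new: hot(n).
[3] R6 [hot(n) -> ready(n)]. ⇒ new: ready(n).
[4] R2 [ready(n) & stale(c) -> red(c)]. ⇒ new: red(c).
Closure: {approved(n), bird(c), hot(n), locked(c), open(c), ready(n), red(c), stale(c), swims(n), valid(c), wooden(c)} — 11 facts.

11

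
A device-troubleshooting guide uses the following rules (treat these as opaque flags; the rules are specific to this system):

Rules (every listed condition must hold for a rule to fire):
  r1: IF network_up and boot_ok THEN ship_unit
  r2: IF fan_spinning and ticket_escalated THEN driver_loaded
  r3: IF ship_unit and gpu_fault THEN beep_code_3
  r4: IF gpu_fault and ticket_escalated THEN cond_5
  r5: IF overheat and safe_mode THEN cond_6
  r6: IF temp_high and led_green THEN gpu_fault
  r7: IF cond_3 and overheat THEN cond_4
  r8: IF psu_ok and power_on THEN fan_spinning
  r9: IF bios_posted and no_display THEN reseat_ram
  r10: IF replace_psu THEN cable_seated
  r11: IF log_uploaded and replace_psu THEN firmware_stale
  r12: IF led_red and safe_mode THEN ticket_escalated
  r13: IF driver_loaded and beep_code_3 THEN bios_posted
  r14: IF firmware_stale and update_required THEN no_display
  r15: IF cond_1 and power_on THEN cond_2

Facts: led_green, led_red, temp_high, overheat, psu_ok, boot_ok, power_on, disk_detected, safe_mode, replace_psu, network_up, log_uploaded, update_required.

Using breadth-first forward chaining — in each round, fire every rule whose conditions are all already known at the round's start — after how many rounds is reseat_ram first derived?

Round 1: r1 [IF network_up and boot_ok THEN ship_unit]; r5 [IF overheat and safe_mode THEN cond_6]; r6 [IF temp_high and led_green THEN gpu_fault]; r8 [IF psu_ok and power_on THEN fan_spinning]; r10 [IF replace_psu THEN cable_seated]; r11 [IF log_uploaded and replace_psu THEN firmware_stale]; r12 [IF led_red and safe_mode THEN ticket_escalated]. New: ship_unit, cond_6, gpu_fault, fan_spinning, cable_seated, firmware_stale, ticket_escalated.
Round 2: r2 [IF fan_spinning and ticket_escalated THEN driver_loaded]; r3 [IF ship_unit and gpu_fault THEN beep_code_3]; r4 [IF gpu_fault and ticket_escalated THEN cond_5]; r14 [IF firmware_stale and update_required THEN no_display]. New: driver_loaded, beep_code_3, cond_5, no_display.
Round 3: r13 [IF driver_loaded and beep_code_3 THEN bios_posted]. New: bios_posted.
Round 4: r9 [IF bios_posted and no_display THEN reseat_ram]. New: reseat_ram.
reseat_ram first appears in round 4.

4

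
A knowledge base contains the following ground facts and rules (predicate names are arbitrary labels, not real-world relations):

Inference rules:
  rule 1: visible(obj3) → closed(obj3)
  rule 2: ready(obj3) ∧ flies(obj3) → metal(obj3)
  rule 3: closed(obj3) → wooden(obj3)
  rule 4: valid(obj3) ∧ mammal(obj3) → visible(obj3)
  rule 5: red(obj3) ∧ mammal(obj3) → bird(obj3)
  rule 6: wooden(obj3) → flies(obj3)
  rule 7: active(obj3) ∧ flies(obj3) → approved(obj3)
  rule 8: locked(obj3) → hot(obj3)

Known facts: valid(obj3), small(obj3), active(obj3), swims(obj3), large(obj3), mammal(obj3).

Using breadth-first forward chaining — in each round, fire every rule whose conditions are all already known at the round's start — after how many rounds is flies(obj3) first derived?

4

Round 1: rule 4 [valid(obj3) ∧ mammal(obj3) → visible(obj3)]. Adds visible(obj3).
Round 2: rule 1 [visible(obj3) → closed(obj3)]. Adds closed(obj3).
Round 3: rule 3 [closed(obj3) → wooden(obj3)]. Adds wooden(obj3).
Round 4: rule 6 [wooden(obj3) → flies(obj3)]. Adds flies(obj3).
flies(obj3) first appears in round 4.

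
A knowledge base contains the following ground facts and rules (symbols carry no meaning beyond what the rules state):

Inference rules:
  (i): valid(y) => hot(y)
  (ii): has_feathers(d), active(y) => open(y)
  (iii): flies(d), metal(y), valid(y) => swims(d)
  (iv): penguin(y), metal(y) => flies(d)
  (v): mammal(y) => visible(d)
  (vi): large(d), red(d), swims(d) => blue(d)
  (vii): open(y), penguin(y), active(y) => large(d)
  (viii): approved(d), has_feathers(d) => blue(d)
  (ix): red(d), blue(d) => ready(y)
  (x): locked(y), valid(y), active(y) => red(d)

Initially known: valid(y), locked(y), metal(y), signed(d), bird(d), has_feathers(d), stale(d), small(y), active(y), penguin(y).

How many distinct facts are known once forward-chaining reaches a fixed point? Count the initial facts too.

18

[1] (i) [valid(y) => hot(y)]; (ii) [has_feathers(d), active(y) => open(y)]; (iv) [penguin(y), metal(y) => flies(d)]; (x) [locked(y), valid(y), active(y) => red(d)]. ⇒ new: hot(y), open(y), flies(d), red(d).
[2] (iii) [flies(d), metal(y), valid(y) => swims(d)]; (vii) [open(y), penguin(y), active(y) => large(d)]. ⇒ new: swims(d), large(d).
[3] (vi) [large(d), red(d), swims(d) => blue(d)]. ⇒ new: blue(d).
[4] (ix) [red(d), blue(d) => ready(y)]. ⇒ new: ready(y).
Closure: {active(y), bird(d), blue(d), flies(d), has_feathers(d), hot(y), large(d), locked(y), metal(y), open(y), penguin(y), ready(y), red(d), signed(d), small(y), stale(d), swims(d), valid(y)} — 18 facts.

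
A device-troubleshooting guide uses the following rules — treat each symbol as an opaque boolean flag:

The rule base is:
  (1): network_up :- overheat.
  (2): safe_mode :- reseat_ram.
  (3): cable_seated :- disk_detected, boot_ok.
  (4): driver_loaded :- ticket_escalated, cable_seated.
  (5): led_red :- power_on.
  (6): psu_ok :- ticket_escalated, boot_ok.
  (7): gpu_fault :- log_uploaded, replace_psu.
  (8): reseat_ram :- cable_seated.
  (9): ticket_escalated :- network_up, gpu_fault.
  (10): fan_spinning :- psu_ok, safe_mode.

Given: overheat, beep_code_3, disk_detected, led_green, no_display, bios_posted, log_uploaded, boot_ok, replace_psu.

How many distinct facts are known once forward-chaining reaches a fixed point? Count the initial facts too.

Round 1: (1) [network_up :- overheat.]; (3) [cable_seated :- disk_detected, boot_ok.]; (7) [gpu_fault :- log_uploaded, replace_psu.]. Adds network_up, cable_seated, gpu_fault.
Round 2: (8) [reseat_ram :- cable_seated.]; (9) [ticket_escalated :- network_up, gpu_fault.]. Adds reseat_ram, ticket_escalated.
Round 3: (2) [safe_mode :- reseat_ram.]; (4) [driver_loaded :- ticket_escalated, cable_seated.]; (6) [psu_ok :- ticket_escalated, boot_ok.]. Adds safe_mode, driver_loaded, psu_ok.
Round 4: (10) [fan_spinning :- psu_ok, safe_mode.]. Adds fan_spinning.
Closure: {beep_code_3, bios_posted, boot_ok, cable_seated, disk_detected, driver_loaded, fan_spinning, gpu_fault, led_green, log_uploaded, network_up, no_display, overheat, psu_ok, replace_psu, reseat_ram, safe_mode, ticket_escalated} — 18 facts.

18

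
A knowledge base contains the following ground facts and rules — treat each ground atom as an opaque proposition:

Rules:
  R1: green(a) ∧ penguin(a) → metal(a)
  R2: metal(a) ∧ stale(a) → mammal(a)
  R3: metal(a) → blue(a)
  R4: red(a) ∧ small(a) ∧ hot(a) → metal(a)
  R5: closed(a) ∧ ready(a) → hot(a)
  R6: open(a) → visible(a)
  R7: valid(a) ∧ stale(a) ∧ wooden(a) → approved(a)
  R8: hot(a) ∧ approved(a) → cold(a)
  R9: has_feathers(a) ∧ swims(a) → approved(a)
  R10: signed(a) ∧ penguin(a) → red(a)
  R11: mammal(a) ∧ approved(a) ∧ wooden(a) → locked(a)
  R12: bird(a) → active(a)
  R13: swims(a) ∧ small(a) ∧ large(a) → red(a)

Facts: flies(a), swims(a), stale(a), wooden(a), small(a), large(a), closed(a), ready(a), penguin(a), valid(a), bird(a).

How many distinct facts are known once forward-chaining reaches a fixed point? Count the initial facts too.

20

Round 1: R5 [closed(a) ∧ ready(a) → hot(a)]; R7 [valid(a) ∧ stale(a) ∧ wooden(a) → approved(a)]; R12 [bird(a) → active(a)]; R13 [swims(a) ∧ small(a) ∧ large(a) → red(a)]. Adds hot(a), approved(a), active(a), red(a).
Round 2: R4 [red(a) ∧ small(a) ∧ hot(a) → metal(a)]; R8 [hot(a) ∧ approved(a) → cold(a)]. Adds metal(a), cold(a).
Round 3: R2 [metal(a) ∧ stale(a) → mammal(a)]; R3 [metal(a) → blue(a)]. Adds mammal(a), blue(a).
Round 4: R11 [mammal(a) ∧ approved(a) ∧ wooden(a) → locked(a)]. Adds locked(a).
Closure: {active(a), approved(a), bird(a), blue(a), closed(a), cold(a), flies(a), hot(a), large(a), locked(a), mammal(a), metal(a), penguin(a), ready(a), red(a), small(a), stale(a), swims(a), valid(a), wooden(a)} — 20 facts.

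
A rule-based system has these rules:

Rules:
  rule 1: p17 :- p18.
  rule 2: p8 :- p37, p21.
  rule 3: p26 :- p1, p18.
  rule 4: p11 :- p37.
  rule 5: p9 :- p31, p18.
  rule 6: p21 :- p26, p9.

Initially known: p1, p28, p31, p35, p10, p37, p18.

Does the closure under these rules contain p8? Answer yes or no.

yes

Round 1 fires rule 1, rule 3, rule 4, rule 5, giving p17, p26, p11, p9.
Round 2 fires rule 6, giving p21.
Round 3 fires rule 2, giving p8.
p8 appears in round 3, so it is derivable.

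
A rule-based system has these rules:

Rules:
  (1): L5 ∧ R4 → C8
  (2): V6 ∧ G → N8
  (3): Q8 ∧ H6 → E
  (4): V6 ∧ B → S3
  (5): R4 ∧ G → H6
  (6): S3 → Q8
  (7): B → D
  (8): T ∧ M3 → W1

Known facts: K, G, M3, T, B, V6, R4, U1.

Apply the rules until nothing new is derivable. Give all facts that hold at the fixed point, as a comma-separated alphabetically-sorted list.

Round 1 — (2), (4), (5), (7), (8), derive N8, S3, H6, D, W1.
Round 2 — (6), derive Q8.
Round 3 — (3), derive E.

B, D, E, G, H6, K, M3, N8, Q8, R4, S3, T, U1, V6, W1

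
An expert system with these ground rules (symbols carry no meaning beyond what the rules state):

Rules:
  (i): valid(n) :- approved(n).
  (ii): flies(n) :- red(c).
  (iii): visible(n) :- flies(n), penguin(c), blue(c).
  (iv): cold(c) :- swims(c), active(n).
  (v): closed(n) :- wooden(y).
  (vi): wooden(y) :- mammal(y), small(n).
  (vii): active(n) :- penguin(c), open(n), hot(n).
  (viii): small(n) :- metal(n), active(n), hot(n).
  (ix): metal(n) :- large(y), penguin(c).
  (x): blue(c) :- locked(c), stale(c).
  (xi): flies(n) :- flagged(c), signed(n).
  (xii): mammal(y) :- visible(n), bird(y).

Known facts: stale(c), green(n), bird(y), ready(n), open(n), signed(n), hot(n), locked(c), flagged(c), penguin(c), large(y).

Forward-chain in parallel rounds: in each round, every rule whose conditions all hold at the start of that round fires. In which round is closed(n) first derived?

5

Round 1: (vii) [active(n) :- penguin(c), open(n), hot(n).]; (ix) [metal(n) :- large(y), penguin(c).]; (x) [blue(c) :- locked(c), stale(c).]; (xi) [flies(n) :- flagged(c), signed(n).]. Adds active(n), metal(n), blue(c), flies(n).
Round 2: (iii) [visible(n) :- flies(n), penguin(c), blue(c).]; (viii) [small(n) :- metal(n), active(n), hot(n).]. Adds visible(n), small(n).
Round 3: (xii) [mammal(y) :- visible(n), bird(y).]. Adds mammal(y).
Round 4: (vi) [wooden(y) :- mammal(y), small(n).]. Adds wooden(y).
Round 5: (v) [closed(n) :- wooden(y).]. Adds closed(n).
closed(n) first appears in round 5.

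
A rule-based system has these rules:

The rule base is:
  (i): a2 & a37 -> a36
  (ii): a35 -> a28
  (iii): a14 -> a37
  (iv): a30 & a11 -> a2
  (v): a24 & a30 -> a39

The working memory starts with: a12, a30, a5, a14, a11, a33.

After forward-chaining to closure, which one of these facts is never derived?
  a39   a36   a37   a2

Round 1 fires (iii), (iv), giving a37, a2.
Round 2 fires (i), giving a36.
Derived: a37 (round 1), a2 (round 1), a36 (round 2). a39 never appears in any round.

a39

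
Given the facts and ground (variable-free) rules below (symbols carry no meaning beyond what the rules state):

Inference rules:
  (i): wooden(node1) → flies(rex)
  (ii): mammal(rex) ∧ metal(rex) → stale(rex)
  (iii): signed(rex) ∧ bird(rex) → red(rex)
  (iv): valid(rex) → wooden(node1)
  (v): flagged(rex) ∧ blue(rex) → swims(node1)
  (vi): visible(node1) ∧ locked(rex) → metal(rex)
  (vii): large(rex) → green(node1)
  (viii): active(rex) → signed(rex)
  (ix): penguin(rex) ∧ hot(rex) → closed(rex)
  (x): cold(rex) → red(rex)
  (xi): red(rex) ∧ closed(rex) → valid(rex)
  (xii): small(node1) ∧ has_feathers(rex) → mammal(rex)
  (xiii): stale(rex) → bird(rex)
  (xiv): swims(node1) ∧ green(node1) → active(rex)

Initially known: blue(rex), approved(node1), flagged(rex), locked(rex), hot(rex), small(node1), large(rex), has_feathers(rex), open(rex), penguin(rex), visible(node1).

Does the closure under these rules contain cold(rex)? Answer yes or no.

Round 1 — (v), (vi), (vii), (ix), (xii), derive swims(node1), metal(rex), green(node1), closed(rex), mammal(rex).
Round 2 — (ii), (xiv), derive stale(rex), active(rex).
Round 3 — (viii), (xiii), derive signed(rex), bird(rex).
Round 4 — (iii), derive red(rex).
Round 5 — (xi), derive valid(rex).
Round 6 — (iv), derive wooden(node1).
Round 7 — (i), derive flies(rex).
Fixed point reached. No rule has cold(rex) as a consequent, and it is not given.

no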